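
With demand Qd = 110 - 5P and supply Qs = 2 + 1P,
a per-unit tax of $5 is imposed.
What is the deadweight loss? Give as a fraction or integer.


Pre-tax equilibrium quantity: Q* = 20
Post-tax equilibrium quantity: Q_tax = 95/6
Reduction in quantity: Q* - Q_tax = 25/6
DWL = (1/2) * tax * (Q* - Q_tax)
DWL = (1/2) * 5 * 25/6 = 125/12

125/12


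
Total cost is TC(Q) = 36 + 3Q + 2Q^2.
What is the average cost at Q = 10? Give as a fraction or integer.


TC(10) = 36 + 3*10 + 2*10^2
TC(10) = 36 + 30 + 200 = 266
AC = TC/Q = 266/10 = 133/5

133/5


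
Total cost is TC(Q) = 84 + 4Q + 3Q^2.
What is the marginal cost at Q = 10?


MC = dTC/dQ = 4 + 2*3*Q
At Q = 10:
MC = 4 + 6*10
MC = 4 + 60 = 64

64


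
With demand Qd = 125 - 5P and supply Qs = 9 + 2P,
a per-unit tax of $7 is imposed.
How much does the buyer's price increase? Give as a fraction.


With a per-unit tax, the buyer's price increase depends on relative slopes.
Supply slope: d = 2, Demand slope: b = 5
Buyer's price increase = d * tax / (b + d)
= 2 * 7 / (5 + 2)
= 14 / 7 = 2

2


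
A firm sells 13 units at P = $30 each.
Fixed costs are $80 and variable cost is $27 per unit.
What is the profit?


Total Revenue = P * Q = 30 * 13 = $390
Total Cost = FC + VC*Q = 80 + 27*13 = $431
Profit = TR - TC = 390 - 431 = $-41

$-41


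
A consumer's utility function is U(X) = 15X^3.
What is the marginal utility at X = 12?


MU = dU/dX = 15*3*X^(3-1)
MU = 45*X^2
At X = 12:
MU = 45 * 12^2
MU = 45 * 144 = 6480

6480


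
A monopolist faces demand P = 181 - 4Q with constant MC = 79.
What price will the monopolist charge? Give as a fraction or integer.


MR = 181 - 8Q
Set MR = MC: 181 - 8Q = 79
Q* = 51/4
Substitute into demand:
P* = 181 - 4*51/4 = 130

130


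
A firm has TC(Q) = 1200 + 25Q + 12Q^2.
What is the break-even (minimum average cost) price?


AC(Q) = 1200/Q + 25 + 12Q
To minimize: dAC/dQ = -1200/Q^2 + 12 = 0
Q^2 = 1200/12 = 100
Q* = 10
Min AC = 1200/10 + 25 + 12*10
Min AC = 120 + 25 + 120 = 265

265


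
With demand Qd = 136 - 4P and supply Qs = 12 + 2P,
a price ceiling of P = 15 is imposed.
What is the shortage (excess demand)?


At P = 15:
Qd = 136 - 4*15 = 76
Qs = 12 + 2*15 = 42
Shortage = Qd - Qs = 76 - 42 = 34

34


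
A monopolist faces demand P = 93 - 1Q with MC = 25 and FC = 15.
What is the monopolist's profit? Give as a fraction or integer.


MR = MC: 93 - 2Q = 25
Q* = 34
P* = 93 - 1*34 = 59
Profit = (P* - MC)*Q* - FC
= (59 - 25)*34 - 15
= 34*34 - 15
= 1156 - 15 = 1141

1141


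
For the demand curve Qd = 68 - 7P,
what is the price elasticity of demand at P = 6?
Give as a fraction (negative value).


dQ/dP = -7
At P = 6: Q = 68 - 7*6 = 26
E = (dQ/dP)(P/Q) = (-7)(6/26) = -21/13

-21/13


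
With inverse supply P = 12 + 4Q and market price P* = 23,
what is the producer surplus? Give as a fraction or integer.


Minimum supply price (at Q=0): P_min = 12
Quantity supplied at P* = 23:
Q* = (23 - 12)/4 = 11/4
PS = (1/2) * Q* * (P* - P_min)
PS = (1/2) * 11/4 * (23 - 12)
PS = (1/2) * 11/4 * 11 = 121/8

121/8


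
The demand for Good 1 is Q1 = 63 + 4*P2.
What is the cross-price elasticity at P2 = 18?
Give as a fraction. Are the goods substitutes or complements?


dQ1/dP2 = 4
At P2 = 18: Q1 = 63 + 4*18 = 135
Exy = (dQ1/dP2)(P2/Q1) = 4 * 18 / 135 = 8/15
Since Exy > 0, the goods are substitutes.

8/15 (substitutes)


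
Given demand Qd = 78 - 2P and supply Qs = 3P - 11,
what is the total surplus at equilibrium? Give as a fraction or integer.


Find equilibrium: 78 - 2P = 3P - 11
78 + 11 = 5P
P* = 89/5 = 89/5
Q* = 3*89/5 - 11 = 212/5
Inverse demand: P = 39 - Q/2, so P_max = 39
Inverse supply: P = 11/3 + Q/3, so P_min = 11/3
CS = (1/2) * 212/5 * (39 - 89/5) = 11236/25
PS = (1/2) * 212/5 * (89/5 - 11/3) = 22472/75
TS = CS + PS = 11236/25 + 22472/75 = 11236/15

11236/15


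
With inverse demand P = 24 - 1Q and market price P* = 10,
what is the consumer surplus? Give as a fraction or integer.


Maximum willingness to pay (at Q=0): P_max = 24
Quantity demanded at P* = 10:
Q* = (24 - 10)/1 = 14
CS = (1/2) * Q* * (P_max - P*)
CS = (1/2) * 14 * (24 - 10)
CS = (1/2) * 14 * 14 = 98

98


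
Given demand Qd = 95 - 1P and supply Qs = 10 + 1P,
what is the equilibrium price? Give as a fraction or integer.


At equilibrium, Qd = Qs.
95 - 1P = 10 + 1P
95 - 10 = 1P + 1P
85 = 2P
P* = 85/2 = 85/2

85/2


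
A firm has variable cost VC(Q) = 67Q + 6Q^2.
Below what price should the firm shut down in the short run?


AVC(Q) = VC(Q)/Q = 67 + 6Q
AVC is increasing in Q, so minimum AVC is at Q -> 0+.
Min AVC = 67
The firm should shut down if P < 67.

67


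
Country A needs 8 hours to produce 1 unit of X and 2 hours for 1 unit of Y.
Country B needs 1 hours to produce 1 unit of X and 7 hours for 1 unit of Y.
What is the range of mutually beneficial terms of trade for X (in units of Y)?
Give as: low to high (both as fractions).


Opportunity cost of X for Country A = hours_X / hours_Y = 8/2 = 4 units of Y
Opportunity cost of X for Country B = hours_X / hours_Y = 1/7 = 1/7 units of Y
Terms of trade must be between the two opportunity costs.
Range: 1/7 to 4

1/7 to 4


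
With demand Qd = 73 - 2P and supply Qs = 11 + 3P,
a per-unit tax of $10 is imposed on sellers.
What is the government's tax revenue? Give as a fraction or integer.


With tax on sellers, new supply: Qs' = 11 + 3(P - 10)
= 3P - 19
New equilibrium quantity:
Q_new = 181/5
Tax revenue = tax * Q_new = 10 * 181/5 = 362

362


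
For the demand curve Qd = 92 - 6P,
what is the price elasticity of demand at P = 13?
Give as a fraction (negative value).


dQ/dP = -6
At P = 13: Q = 92 - 6*13 = 14
E = (dQ/dP)(P/Q) = (-6)(13/14) = -39/7

-39/7


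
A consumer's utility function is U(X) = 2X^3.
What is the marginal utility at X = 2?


MU = dU/dX = 2*3*X^(3-1)
MU = 6*X^2
At X = 2:
MU = 6 * 2^2
MU = 6 * 4 = 24

24


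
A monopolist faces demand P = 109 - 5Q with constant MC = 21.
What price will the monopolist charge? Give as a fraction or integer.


MR = 109 - 10Q
Set MR = MC: 109 - 10Q = 21
Q* = 44/5
Substitute into demand:
P* = 109 - 5*44/5 = 65

65


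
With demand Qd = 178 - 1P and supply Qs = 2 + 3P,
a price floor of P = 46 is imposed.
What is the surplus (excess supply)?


At P = 46:
Qd = 178 - 1*46 = 132
Qs = 2 + 3*46 = 140
Surplus = Qs - Qd = 140 - 132 = 8

8


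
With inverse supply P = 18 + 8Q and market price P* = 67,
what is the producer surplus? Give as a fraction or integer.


Minimum supply price (at Q=0): P_min = 18
Quantity supplied at P* = 67:
Q* = (67 - 18)/8 = 49/8
PS = (1/2) * Q* * (P* - P_min)
PS = (1/2) * 49/8 * (67 - 18)
PS = (1/2) * 49/8 * 49 = 2401/16

2401/16


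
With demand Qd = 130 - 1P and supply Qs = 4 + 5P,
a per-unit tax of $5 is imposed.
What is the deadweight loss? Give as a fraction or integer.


Pre-tax equilibrium quantity: Q* = 109
Post-tax equilibrium quantity: Q_tax = 629/6
Reduction in quantity: Q* - Q_tax = 25/6
DWL = (1/2) * tax * (Q* - Q_tax)
DWL = (1/2) * 5 * 25/6 = 125/12

125/12


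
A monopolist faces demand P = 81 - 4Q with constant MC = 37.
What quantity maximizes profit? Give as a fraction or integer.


TR = P*Q = (81 - 4Q)Q = 81Q - 4Q^2
MR = dTR/dQ = 81 - 8Q
Set MR = MC:
81 - 8Q = 37
44 = 8Q
Q* = 44/8 = 11/2

11/2


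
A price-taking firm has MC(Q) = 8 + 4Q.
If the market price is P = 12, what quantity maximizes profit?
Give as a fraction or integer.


In perfect competition, profit is maximized where P = MC.
12 = 8 + 4Q
4 = 4Q
Q* = 4/4 = 1

1


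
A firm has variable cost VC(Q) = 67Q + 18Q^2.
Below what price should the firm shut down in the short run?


AVC(Q) = VC(Q)/Q = 67 + 18Q
AVC is increasing in Q, so minimum AVC is at Q -> 0+.
Min AVC = 67
The firm should shut down if P < 67.

67


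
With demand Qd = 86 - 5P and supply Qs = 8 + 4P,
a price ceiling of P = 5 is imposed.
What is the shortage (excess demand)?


At P = 5:
Qd = 86 - 5*5 = 61
Qs = 8 + 4*5 = 28
Shortage = Qd - Qs = 61 - 28 = 33

33


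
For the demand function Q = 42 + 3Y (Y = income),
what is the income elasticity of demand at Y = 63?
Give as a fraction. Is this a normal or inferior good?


dQ/dY = 3
At Y = 63: Q = 42 + 3*63 = 231
Ey = (dQ/dY)(Y/Q) = 3 * 63 / 231 = 9/11
Since Ey > 0, this is a normal good.

9/11 (normal good)


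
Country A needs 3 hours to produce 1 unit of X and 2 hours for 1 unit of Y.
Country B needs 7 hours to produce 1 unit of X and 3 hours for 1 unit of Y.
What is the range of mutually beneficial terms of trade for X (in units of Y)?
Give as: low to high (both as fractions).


Opportunity cost of X for Country A = hours_X / hours_Y = 3/2 = 3/2 units of Y
Opportunity cost of X for Country B = hours_X / hours_Y = 7/3 = 7/3 units of Y
Terms of trade must be between the two opportunity costs.
Range: 3/2 to 7/3

3/2 to 7/3


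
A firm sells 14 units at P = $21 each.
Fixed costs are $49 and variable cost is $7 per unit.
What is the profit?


Total Revenue = P * Q = 21 * 14 = $294
Total Cost = FC + VC*Q = 49 + 7*14 = $147
Profit = TR - TC = 294 - 147 = $147

$147


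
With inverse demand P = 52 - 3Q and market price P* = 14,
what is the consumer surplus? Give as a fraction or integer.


Maximum willingness to pay (at Q=0): P_max = 52
Quantity demanded at P* = 14:
Q* = (52 - 14)/3 = 38/3
CS = (1/2) * Q* * (P_max - P*)
CS = (1/2) * 38/3 * (52 - 14)
CS = (1/2) * 38/3 * 38 = 722/3

722/3


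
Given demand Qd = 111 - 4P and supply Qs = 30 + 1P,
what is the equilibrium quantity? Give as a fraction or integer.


First find equilibrium price:
111 - 4P = 30 + 1P
P* = 81/5 = 81/5
Then substitute into demand:
Q* = 111 - 4 * 81/5 = 231/5

231/5


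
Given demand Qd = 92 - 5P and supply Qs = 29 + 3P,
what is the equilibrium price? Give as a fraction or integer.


At equilibrium, Qd = Qs.
92 - 5P = 29 + 3P
92 - 29 = 5P + 3P
63 = 8P
P* = 63/8 = 63/8

63/8


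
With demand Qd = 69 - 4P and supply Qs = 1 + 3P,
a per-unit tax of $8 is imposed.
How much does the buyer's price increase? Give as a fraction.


With a per-unit tax, the buyer's price increase depends on relative slopes.
Supply slope: d = 3, Demand slope: b = 4
Buyer's price increase = d * tax / (b + d)
= 3 * 8 / (4 + 3)
= 24 / 7 = 24/7

24/7


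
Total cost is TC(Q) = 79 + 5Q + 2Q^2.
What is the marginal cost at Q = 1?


MC = dTC/dQ = 5 + 2*2*Q
At Q = 1:
MC = 5 + 4*1
MC = 5 + 4 = 9

9


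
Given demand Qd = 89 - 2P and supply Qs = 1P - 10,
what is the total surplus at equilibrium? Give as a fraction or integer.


Find equilibrium: 89 - 2P = 1P - 10
89 + 10 = 3P
P* = 99/3 = 33
Q* = 1*33 - 10 = 23
Inverse demand: P = 89/2 - Q/2, so P_max = 89/2
Inverse supply: P = 10 + Q/1, so P_min = 10
CS = (1/2) * 23 * (89/2 - 33) = 529/4
PS = (1/2) * 23 * (33 - 10) = 529/2
TS = CS + PS = 529/4 + 529/2 = 1587/4

1587/4


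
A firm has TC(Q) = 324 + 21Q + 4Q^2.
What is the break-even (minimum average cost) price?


AC(Q) = 324/Q + 21 + 4Q
To minimize: dAC/dQ = -324/Q^2 + 4 = 0
Q^2 = 324/4 = 81
Q* = 9
Min AC = 324/9 + 21 + 4*9
Min AC = 36 + 21 + 36 = 93

93


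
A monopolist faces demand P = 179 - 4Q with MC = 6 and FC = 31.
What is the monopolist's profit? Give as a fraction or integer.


MR = MC: 179 - 8Q = 6
Q* = 173/8
P* = 179 - 4*173/8 = 185/2
Profit = (P* - MC)*Q* - FC
= (185/2 - 6)*173/8 - 31
= 173/2*173/8 - 31
= 29929/16 - 31 = 29433/16

29433/16


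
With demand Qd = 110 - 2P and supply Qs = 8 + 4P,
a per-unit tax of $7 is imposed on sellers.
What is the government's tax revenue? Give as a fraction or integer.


With tax on sellers, new supply: Qs' = 8 + 4(P - 7)
= 4P - 20
New equilibrium quantity:
Q_new = 200/3
Tax revenue = tax * Q_new = 7 * 200/3 = 1400/3

1400/3


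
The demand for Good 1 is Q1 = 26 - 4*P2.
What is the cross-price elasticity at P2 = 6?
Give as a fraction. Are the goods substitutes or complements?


dQ1/dP2 = -4
At P2 = 6: Q1 = 26 - 4*6 = 2
Exy = (dQ1/dP2)(P2/Q1) = -4 * 6 / 2 = -12
Since Exy < 0, the goods are complements.

-12 (complements)


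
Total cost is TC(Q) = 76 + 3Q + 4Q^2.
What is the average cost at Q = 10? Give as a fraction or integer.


TC(10) = 76 + 3*10 + 4*10^2
TC(10) = 76 + 30 + 400 = 506
AC = TC/Q = 506/10 = 253/5

253/5


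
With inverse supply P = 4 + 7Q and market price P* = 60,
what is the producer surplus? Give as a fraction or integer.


Minimum supply price (at Q=0): P_min = 4
Quantity supplied at P* = 60:
Q* = (60 - 4)/7 = 8
PS = (1/2) * Q* * (P* - P_min)
PS = (1/2) * 8 * (60 - 4)
PS = (1/2) * 8 * 56 = 224

224


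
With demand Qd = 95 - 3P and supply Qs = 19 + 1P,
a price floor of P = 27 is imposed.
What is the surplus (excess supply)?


At P = 27:
Qd = 95 - 3*27 = 14
Qs = 19 + 1*27 = 46
Surplus = Qs - Qd = 46 - 14 = 32

32


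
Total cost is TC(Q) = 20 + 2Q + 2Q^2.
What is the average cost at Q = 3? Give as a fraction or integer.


TC(3) = 20 + 2*3 + 2*3^2
TC(3) = 20 + 6 + 18 = 44
AC = TC/Q = 44/3 = 44/3

44/3


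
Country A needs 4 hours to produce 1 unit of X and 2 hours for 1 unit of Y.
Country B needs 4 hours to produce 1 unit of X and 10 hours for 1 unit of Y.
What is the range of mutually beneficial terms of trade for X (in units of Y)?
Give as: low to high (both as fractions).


Opportunity cost of X for Country A = hours_X / hours_Y = 4/2 = 2 units of Y
Opportunity cost of X for Country B = hours_X / hours_Y = 4/10 = 2/5 units of Y
Terms of trade must be between the two opportunity costs.
Range: 2/5 to 2

2/5 to 2


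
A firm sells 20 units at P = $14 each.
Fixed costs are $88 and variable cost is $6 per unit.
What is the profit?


Total Revenue = P * Q = 14 * 20 = $280
Total Cost = FC + VC*Q = 88 + 6*20 = $208
Profit = TR - TC = 280 - 208 = $72

$72


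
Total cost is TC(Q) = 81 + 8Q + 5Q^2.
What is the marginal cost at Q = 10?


MC = dTC/dQ = 8 + 2*5*Q
At Q = 10:
MC = 8 + 10*10
MC = 8 + 100 = 108

108


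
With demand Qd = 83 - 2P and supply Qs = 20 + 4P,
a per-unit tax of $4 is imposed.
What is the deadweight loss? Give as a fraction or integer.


Pre-tax equilibrium quantity: Q* = 62
Post-tax equilibrium quantity: Q_tax = 170/3
Reduction in quantity: Q* - Q_tax = 16/3
DWL = (1/2) * tax * (Q* - Q_tax)
DWL = (1/2) * 4 * 16/3 = 32/3

32/3


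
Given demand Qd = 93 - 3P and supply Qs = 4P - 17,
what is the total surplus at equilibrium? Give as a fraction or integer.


Find equilibrium: 93 - 3P = 4P - 17
93 + 17 = 7P
P* = 110/7 = 110/7
Q* = 4*110/7 - 17 = 321/7
Inverse demand: P = 31 - Q/3, so P_max = 31
Inverse supply: P = 17/4 + Q/4, so P_min = 17/4
CS = (1/2) * 321/7 * (31 - 110/7) = 34347/98
PS = (1/2) * 321/7 * (110/7 - 17/4) = 103041/392
TS = CS + PS = 34347/98 + 103041/392 = 34347/56

34347/56


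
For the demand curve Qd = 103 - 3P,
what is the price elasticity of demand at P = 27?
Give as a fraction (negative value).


dQ/dP = -3
At P = 27: Q = 103 - 3*27 = 22
E = (dQ/dP)(P/Q) = (-3)(27/22) = -81/22

-81/22


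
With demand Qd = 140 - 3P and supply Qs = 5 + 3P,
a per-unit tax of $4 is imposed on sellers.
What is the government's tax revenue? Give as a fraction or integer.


With tax on sellers, new supply: Qs' = 5 + 3(P - 4)
= 3P - 7
New equilibrium quantity:
Q_new = 133/2
Tax revenue = tax * Q_new = 4 * 133/2 = 266

266


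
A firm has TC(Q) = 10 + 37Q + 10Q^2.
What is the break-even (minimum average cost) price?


AC(Q) = 10/Q + 37 + 10Q
To minimize: dAC/dQ = -10/Q^2 + 10 = 0
Q^2 = 10/10 = 1
Q* = 1
Min AC = 10/1 + 37 + 10*1
Min AC = 10 + 37 + 10 = 57

57


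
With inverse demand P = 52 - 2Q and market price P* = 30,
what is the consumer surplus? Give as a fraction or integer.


Maximum willingness to pay (at Q=0): P_max = 52
Quantity demanded at P* = 30:
Q* = (52 - 30)/2 = 11
CS = (1/2) * Q* * (P_max - P*)
CS = (1/2) * 11 * (52 - 30)
CS = (1/2) * 11 * 22 = 121

121


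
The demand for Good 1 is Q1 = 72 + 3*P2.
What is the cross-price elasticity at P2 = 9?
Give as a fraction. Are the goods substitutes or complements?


dQ1/dP2 = 3
At P2 = 9: Q1 = 72 + 3*9 = 99
Exy = (dQ1/dP2)(P2/Q1) = 3 * 9 / 99 = 3/11
Since Exy > 0, the goods are substitutes.

3/11 (substitutes)


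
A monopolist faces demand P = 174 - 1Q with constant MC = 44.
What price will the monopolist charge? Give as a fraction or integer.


MR = 174 - 2Q
Set MR = MC: 174 - 2Q = 44
Q* = 65
Substitute into demand:
P* = 174 - 1*65 = 109

109


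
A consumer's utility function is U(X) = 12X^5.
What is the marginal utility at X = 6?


MU = dU/dX = 12*5*X^(5-1)
MU = 60*X^4
At X = 6:
MU = 60 * 6^4
MU = 60 * 1296 = 77760

77760


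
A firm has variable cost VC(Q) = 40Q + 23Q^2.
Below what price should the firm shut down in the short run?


AVC(Q) = VC(Q)/Q = 40 + 23Q
AVC is increasing in Q, so minimum AVC is at Q -> 0+.
Min AVC = 40
The firm should shut down if P < 40.

40


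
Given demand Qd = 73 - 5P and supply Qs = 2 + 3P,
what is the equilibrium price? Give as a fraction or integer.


At equilibrium, Qd = Qs.
73 - 5P = 2 + 3P
73 - 2 = 5P + 3P
71 = 8P
P* = 71/8 = 71/8

71/8


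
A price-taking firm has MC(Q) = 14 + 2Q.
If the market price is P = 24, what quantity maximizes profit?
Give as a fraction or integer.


In perfect competition, profit is maximized where P = MC.
24 = 14 + 2Q
10 = 2Q
Q* = 10/2 = 5

5


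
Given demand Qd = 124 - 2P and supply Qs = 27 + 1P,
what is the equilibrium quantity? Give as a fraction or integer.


First find equilibrium price:
124 - 2P = 27 + 1P
P* = 97/3 = 97/3
Then substitute into demand:
Q* = 124 - 2 * 97/3 = 178/3

178/3


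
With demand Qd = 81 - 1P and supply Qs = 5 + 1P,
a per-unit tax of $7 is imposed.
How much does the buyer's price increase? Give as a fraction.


With a per-unit tax, the buyer's price increase depends on relative slopes.
Supply slope: d = 1, Demand slope: b = 1
Buyer's price increase = d * tax / (b + d)
= 1 * 7 / (1 + 1)
= 7 / 2 = 7/2

7/2


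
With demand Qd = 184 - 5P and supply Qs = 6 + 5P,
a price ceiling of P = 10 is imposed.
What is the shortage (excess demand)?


At P = 10:
Qd = 184 - 5*10 = 134
Qs = 6 + 5*10 = 56
Shortage = Qd - Qs = 134 - 56 = 78

78


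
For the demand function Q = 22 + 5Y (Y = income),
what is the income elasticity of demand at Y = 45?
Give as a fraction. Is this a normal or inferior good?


dQ/dY = 5
At Y = 45: Q = 22 + 5*45 = 247
Ey = (dQ/dY)(Y/Q) = 5 * 45 / 247 = 225/247
Since Ey > 0, this is a normal good.

225/247 (normal good)


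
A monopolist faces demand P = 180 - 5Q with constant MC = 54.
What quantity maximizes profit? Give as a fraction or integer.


TR = P*Q = (180 - 5Q)Q = 180Q - 5Q^2
MR = dTR/dQ = 180 - 10Q
Set MR = MC:
180 - 10Q = 54
126 = 10Q
Q* = 126/10 = 63/5

63/5


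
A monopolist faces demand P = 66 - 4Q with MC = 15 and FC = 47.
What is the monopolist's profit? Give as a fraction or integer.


MR = MC: 66 - 8Q = 15
Q* = 51/8
P* = 66 - 4*51/8 = 81/2
Profit = (P* - MC)*Q* - FC
= (81/2 - 15)*51/8 - 47
= 51/2*51/8 - 47
= 2601/16 - 47 = 1849/16

1849/16


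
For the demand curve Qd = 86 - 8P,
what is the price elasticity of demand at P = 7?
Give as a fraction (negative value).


dQ/dP = -8
At P = 7: Q = 86 - 8*7 = 30
E = (dQ/dP)(P/Q) = (-8)(7/30) = -28/15

-28/15


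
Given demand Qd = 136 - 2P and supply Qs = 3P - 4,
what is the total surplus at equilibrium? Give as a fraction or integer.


Find equilibrium: 136 - 2P = 3P - 4
136 + 4 = 5P
P* = 140/5 = 28
Q* = 3*28 - 4 = 80
Inverse demand: P = 68 - Q/2, so P_max = 68
Inverse supply: P = 4/3 + Q/3, so P_min = 4/3
CS = (1/2) * 80 * (68 - 28) = 1600
PS = (1/2) * 80 * (28 - 4/3) = 3200/3
TS = CS + PS = 1600 + 3200/3 = 8000/3

8000/3


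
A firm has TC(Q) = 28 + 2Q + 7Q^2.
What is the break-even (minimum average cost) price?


AC(Q) = 28/Q + 2 + 7Q
To minimize: dAC/dQ = -28/Q^2 + 7 = 0
Q^2 = 28/7 = 4
Q* = 2
Min AC = 28/2 + 2 + 7*2
Min AC = 14 + 2 + 14 = 30

30


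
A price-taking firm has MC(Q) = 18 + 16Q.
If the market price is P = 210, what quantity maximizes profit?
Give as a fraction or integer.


In perfect competition, profit is maximized where P = MC.
210 = 18 + 16Q
192 = 16Q
Q* = 192/16 = 12

12


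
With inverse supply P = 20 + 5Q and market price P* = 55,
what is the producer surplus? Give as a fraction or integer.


Minimum supply price (at Q=0): P_min = 20
Quantity supplied at P* = 55:
Q* = (55 - 20)/5 = 7
PS = (1/2) * Q* * (P* - P_min)
PS = (1/2) * 7 * (55 - 20)
PS = (1/2) * 7 * 35 = 245/2

245/2


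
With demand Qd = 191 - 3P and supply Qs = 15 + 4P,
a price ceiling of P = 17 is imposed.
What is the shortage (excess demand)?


At P = 17:
Qd = 191 - 3*17 = 140
Qs = 15 + 4*17 = 83
Shortage = Qd - Qs = 140 - 83 = 57

57


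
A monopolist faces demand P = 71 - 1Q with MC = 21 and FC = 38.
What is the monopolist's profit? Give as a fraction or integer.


MR = MC: 71 - 2Q = 21
Q* = 25
P* = 71 - 1*25 = 46
Profit = (P* - MC)*Q* - FC
= (46 - 21)*25 - 38
= 25*25 - 38
= 625 - 38 = 587

587


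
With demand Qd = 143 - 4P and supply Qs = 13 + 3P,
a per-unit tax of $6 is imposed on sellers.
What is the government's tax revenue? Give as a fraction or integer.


With tax on sellers, new supply: Qs' = 13 + 3(P - 6)
= 3P - 5
New equilibrium quantity:
Q_new = 409/7
Tax revenue = tax * Q_new = 6 * 409/7 = 2454/7

2454/7


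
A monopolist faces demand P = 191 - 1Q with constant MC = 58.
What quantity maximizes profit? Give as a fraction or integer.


TR = P*Q = (191 - 1Q)Q = 191Q - 1Q^2
MR = dTR/dQ = 191 - 2Q
Set MR = MC:
191 - 2Q = 58
133 = 2Q
Q* = 133/2 = 133/2

133/2


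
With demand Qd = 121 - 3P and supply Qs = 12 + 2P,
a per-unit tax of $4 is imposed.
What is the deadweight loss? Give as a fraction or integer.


Pre-tax equilibrium quantity: Q* = 278/5
Post-tax equilibrium quantity: Q_tax = 254/5
Reduction in quantity: Q* - Q_tax = 24/5
DWL = (1/2) * tax * (Q* - Q_tax)
DWL = (1/2) * 4 * 24/5 = 48/5

48/5


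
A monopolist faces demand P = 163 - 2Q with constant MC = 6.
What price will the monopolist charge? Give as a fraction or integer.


MR = 163 - 4Q
Set MR = MC: 163 - 4Q = 6
Q* = 157/4
Substitute into demand:
P* = 163 - 2*157/4 = 169/2

169/2


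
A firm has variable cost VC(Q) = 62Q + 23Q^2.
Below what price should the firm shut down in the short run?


AVC(Q) = VC(Q)/Q = 62 + 23Q
AVC is increasing in Q, so minimum AVC is at Q -> 0+.
Min AVC = 62
The firm should shut down if P < 62.

62


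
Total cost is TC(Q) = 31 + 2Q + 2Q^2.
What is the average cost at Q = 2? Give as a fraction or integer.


TC(2) = 31 + 2*2 + 2*2^2
TC(2) = 31 + 4 + 8 = 43
AC = TC/Q = 43/2 = 43/2

43/2


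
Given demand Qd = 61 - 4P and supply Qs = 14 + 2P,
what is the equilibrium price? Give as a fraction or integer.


At equilibrium, Qd = Qs.
61 - 4P = 14 + 2P
61 - 14 = 4P + 2P
47 = 6P
P* = 47/6 = 47/6

47/6


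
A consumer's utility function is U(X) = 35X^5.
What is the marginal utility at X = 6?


MU = dU/dX = 35*5*X^(5-1)
MU = 175*X^4
At X = 6:
MU = 175 * 6^4
MU = 175 * 1296 = 226800

226800


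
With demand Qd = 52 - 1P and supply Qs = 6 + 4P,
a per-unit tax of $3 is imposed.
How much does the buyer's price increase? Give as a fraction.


With a per-unit tax, the buyer's price increase depends on relative slopes.
Supply slope: d = 4, Demand slope: b = 1
Buyer's price increase = d * tax / (b + d)
= 4 * 3 / (1 + 4)
= 12 / 5 = 12/5

12/5


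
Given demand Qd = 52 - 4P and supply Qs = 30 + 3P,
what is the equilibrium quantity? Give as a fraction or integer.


First find equilibrium price:
52 - 4P = 30 + 3P
P* = 22/7 = 22/7
Then substitute into demand:
Q* = 52 - 4 * 22/7 = 276/7

276/7


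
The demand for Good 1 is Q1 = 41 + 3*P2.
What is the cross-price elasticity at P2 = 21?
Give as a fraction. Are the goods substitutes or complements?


dQ1/dP2 = 3
At P2 = 21: Q1 = 41 + 3*21 = 104
Exy = (dQ1/dP2)(P2/Q1) = 3 * 21 / 104 = 63/104
Since Exy > 0, the goods are substitutes.

63/104 (substitutes)


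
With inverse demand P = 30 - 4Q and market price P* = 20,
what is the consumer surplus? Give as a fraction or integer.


Maximum willingness to pay (at Q=0): P_max = 30
Quantity demanded at P* = 20:
Q* = (30 - 20)/4 = 5/2
CS = (1/2) * Q* * (P_max - P*)
CS = (1/2) * 5/2 * (30 - 20)
CS = (1/2) * 5/2 * 10 = 25/2

25/2


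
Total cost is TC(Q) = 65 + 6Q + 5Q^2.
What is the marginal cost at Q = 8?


MC = dTC/dQ = 6 + 2*5*Q
At Q = 8:
MC = 6 + 10*8
MC = 6 + 80 = 86

86


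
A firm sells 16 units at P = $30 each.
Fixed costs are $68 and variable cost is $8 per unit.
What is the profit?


Total Revenue = P * Q = 30 * 16 = $480
Total Cost = FC + VC*Q = 68 + 8*16 = $196
Profit = TR - TC = 480 - 196 = $284

$284


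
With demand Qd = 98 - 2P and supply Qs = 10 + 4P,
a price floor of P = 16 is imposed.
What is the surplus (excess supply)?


At P = 16:
Qd = 98 - 2*16 = 66
Qs = 10 + 4*16 = 74
Surplus = Qs - Qd = 74 - 66 = 8

8


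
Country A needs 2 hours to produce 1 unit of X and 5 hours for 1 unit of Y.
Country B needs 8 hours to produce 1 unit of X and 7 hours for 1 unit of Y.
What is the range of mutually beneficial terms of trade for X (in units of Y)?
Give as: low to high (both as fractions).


Opportunity cost of X for Country A = hours_X / hours_Y = 2/5 = 2/5 units of Y
Opportunity cost of X for Country B = hours_X / hours_Y = 8/7 = 8/7 units of Y
Terms of trade must be between the two opportunity costs.
Range: 2/5 to 8/7

2/5 to 8/7


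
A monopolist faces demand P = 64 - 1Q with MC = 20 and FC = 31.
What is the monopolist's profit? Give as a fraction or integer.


MR = MC: 64 - 2Q = 20
Q* = 22
P* = 64 - 1*22 = 42
Profit = (P* - MC)*Q* - FC
= (42 - 20)*22 - 31
= 22*22 - 31
= 484 - 31 = 453

453


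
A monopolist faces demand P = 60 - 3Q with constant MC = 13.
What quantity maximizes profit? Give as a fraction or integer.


TR = P*Q = (60 - 3Q)Q = 60Q - 3Q^2
MR = dTR/dQ = 60 - 6Q
Set MR = MC:
60 - 6Q = 13
47 = 6Q
Q* = 47/6 = 47/6

47/6


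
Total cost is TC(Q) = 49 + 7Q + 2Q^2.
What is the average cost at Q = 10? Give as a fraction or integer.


TC(10) = 49 + 7*10 + 2*10^2
TC(10) = 49 + 70 + 200 = 319
AC = TC/Q = 319/10 = 319/10

319/10


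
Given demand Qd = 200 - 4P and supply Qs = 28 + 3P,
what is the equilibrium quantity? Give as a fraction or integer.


First find equilibrium price:
200 - 4P = 28 + 3P
P* = 172/7 = 172/7
Then substitute into demand:
Q* = 200 - 4 * 172/7 = 712/7

712/7


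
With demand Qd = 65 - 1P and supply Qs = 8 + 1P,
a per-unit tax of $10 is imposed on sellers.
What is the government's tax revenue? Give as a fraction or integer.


With tax on sellers, new supply: Qs' = 8 + 1(P - 10)
= 1P - 2
New equilibrium quantity:
Q_new = 63/2
Tax revenue = tax * Q_new = 10 * 63/2 = 315

315


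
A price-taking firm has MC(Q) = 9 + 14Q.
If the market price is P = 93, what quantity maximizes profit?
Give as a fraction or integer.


In perfect competition, profit is maximized where P = MC.
93 = 9 + 14Q
84 = 14Q
Q* = 84/14 = 6

6


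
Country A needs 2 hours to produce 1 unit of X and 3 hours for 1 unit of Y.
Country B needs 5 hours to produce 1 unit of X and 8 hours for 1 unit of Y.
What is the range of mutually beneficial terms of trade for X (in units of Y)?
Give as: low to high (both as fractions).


Opportunity cost of X for Country A = hours_X / hours_Y = 2/3 = 2/3 units of Y
Opportunity cost of X for Country B = hours_X / hours_Y = 5/8 = 5/8 units of Y
Terms of trade must be between the two opportunity costs.
Range: 5/8 to 2/3

5/8 to 2/3


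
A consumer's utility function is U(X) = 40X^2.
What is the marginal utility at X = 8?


MU = dU/dX = 40*2*X^(2-1)
MU = 80*X^1
At X = 8:
MU = 80 * 8^1
MU = 80 * 8 = 640

640


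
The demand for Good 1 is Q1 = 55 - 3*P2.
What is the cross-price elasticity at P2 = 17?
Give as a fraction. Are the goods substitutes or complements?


dQ1/dP2 = -3
At P2 = 17: Q1 = 55 - 3*17 = 4
Exy = (dQ1/dP2)(P2/Q1) = -3 * 17 / 4 = -51/4
Since Exy < 0, the goods are complements.

-51/4 (complements)


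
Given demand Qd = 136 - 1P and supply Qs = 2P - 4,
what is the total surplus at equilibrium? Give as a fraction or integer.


Find equilibrium: 136 - 1P = 2P - 4
136 + 4 = 3P
P* = 140/3 = 140/3
Q* = 2*140/3 - 4 = 268/3
Inverse demand: P = 136 - Q/1, so P_max = 136
Inverse supply: P = 2 + Q/2, so P_min = 2
CS = (1/2) * 268/3 * (136 - 140/3) = 35912/9
PS = (1/2) * 268/3 * (140/3 - 2) = 17956/9
TS = CS + PS = 35912/9 + 17956/9 = 17956/3

17956/3


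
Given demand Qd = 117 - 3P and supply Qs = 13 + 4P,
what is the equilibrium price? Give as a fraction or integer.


At equilibrium, Qd = Qs.
117 - 3P = 13 + 4P
117 - 13 = 3P + 4P
104 = 7P
P* = 104/7 = 104/7

104/7


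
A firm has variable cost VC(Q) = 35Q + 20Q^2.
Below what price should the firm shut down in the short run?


AVC(Q) = VC(Q)/Q = 35 + 20Q
AVC is increasing in Q, so minimum AVC is at Q -> 0+.
Min AVC = 35
The firm should shut down if P < 35.

35


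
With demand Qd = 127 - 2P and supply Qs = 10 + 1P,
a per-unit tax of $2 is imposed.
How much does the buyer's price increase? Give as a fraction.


With a per-unit tax, the buyer's price increase depends on relative slopes.
Supply slope: d = 1, Demand slope: b = 2
Buyer's price increase = d * tax / (b + d)
= 1 * 2 / (2 + 1)
= 2 / 3 = 2/3

2/3


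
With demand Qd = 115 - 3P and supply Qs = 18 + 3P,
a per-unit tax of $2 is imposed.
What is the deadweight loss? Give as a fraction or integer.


Pre-tax equilibrium quantity: Q* = 133/2
Post-tax equilibrium quantity: Q_tax = 127/2
Reduction in quantity: Q* - Q_tax = 3
DWL = (1/2) * tax * (Q* - Q_tax)
DWL = (1/2) * 2 * 3 = 3

3


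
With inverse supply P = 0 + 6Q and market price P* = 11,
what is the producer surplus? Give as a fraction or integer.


Minimum supply price (at Q=0): P_min = 0
Quantity supplied at P* = 11:
Q* = (11 - 0)/6 = 11/6
PS = (1/2) * Q* * (P* - P_min)
PS = (1/2) * 11/6 * (11 - 0)
PS = (1/2) * 11/6 * 11 = 121/12

121/12


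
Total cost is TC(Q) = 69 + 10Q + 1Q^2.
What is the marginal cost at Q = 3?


MC = dTC/dQ = 10 + 2*1*Q
At Q = 3:
MC = 10 + 2*3
MC = 10 + 6 = 16

16


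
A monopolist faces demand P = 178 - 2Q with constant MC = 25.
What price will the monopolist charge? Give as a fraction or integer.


MR = 178 - 4Q
Set MR = MC: 178 - 4Q = 25
Q* = 153/4
Substitute into demand:
P* = 178 - 2*153/4 = 203/2

203/2


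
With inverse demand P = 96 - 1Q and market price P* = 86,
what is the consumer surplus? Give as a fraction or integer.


Maximum willingness to pay (at Q=0): P_max = 96
Quantity demanded at P* = 86:
Q* = (96 - 86)/1 = 10
CS = (1/2) * Q* * (P_max - P*)
CS = (1/2) * 10 * (96 - 86)
CS = (1/2) * 10 * 10 = 50

50


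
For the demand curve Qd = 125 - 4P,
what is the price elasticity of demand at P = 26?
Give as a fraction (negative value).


dQ/dP = -4
At P = 26: Q = 125 - 4*26 = 21
E = (dQ/dP)(P/Q) = (-4)(26/21) = -104/21

-104/21


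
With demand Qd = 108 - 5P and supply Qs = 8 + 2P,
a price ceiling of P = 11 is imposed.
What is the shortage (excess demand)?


At P = 11:
Qd = 108 - 5*11 = 53
Qs = 8 + 2*11 = 30
Shortage = Qd - Qs = 53 - 30 = 23

23


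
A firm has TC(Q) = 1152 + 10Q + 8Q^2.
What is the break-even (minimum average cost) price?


AC(Q) = 1152/Q + 10 + 8Q
To minimize: dAC/dQ = -1152/Q^2 + 8 = 0
Q^2 = 1152/8 = 144
Q* = 12
Min AC = 1152/12 + 10 + 8*12
Min AC = 96 + 10 + 96 = 202

202


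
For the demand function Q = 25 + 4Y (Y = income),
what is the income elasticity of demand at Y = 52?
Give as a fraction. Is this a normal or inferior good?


dQ/dY = 4
At Y = 52: Q = 25 + 4*52 = 233
Ey = (dQ/dY)(Y/Q) = 4 * 52 / 233 = 208/233
Since Ey > 0, this is a normal good.

208/233 (normal good)


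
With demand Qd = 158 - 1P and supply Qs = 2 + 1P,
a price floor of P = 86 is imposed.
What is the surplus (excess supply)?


At P = 86:
Qd = 158 - 1*86 = 72
Qs = 2 + 1*86 = 88
Surplus = Qs - Qd = 88 - 72 = 16

16


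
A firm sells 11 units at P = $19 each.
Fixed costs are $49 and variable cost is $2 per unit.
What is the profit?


Total Revenue = P * Q = 19 * 11 = $209
Total Cost = FC + VC*Q = 49 + 2*11 = $71
Profit = TR - TC = 209 - 71 = $138

$138


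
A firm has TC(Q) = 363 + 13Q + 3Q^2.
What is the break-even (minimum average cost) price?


AC(Q) = 363/Q + 13 + 3Q
To minimize: dAC/dQ = -363/Q^2 + 3 = 0
Q^2 = 363/3 = 121
Q* = 11
Min AC = 363/11 + 13 + 3*11
Min AC = 33 + 13 + 33 = 79

79


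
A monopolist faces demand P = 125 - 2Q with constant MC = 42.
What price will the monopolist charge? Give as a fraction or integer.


MR = 125 - 4Q
Set MR = MC: 125 - 4Q = 42
Q* = 83/4
Substitute into demand:
P* = 125 - 2*83/4 = 167/2

167/2


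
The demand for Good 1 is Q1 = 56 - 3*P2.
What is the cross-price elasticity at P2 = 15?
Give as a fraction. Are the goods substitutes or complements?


dQ1/dP2 = -3
At P2 = 15: Q1 = 56 - 3*15 = 11
Exy = (dQ1/dP2)(P2/Q1) = -3 * 15 / 11 = -45/11
Since Exy < 0, the goods are complements.

-45/11 (complements)


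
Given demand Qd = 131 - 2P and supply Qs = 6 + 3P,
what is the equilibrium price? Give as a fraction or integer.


At equilibrium, Qd = Qs.
131 - 2P = 6 + 3P
131 - 6 = 2P + 3P
125 = 5P
P* = 125/5 = 25

25


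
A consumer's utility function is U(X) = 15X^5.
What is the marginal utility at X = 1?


MU = dU/dX = 15*5*X^(5-1)
MU = 75*X^4
At X = 1:
MU = 75 * 1^4
MU = 75 * 1 = 75

75


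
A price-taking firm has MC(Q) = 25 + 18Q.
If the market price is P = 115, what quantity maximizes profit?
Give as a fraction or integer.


In perfect competition, profit is maximized where P = MC.
115 = 25 + 18Q
90 = 18Q
Q* = 90/18 = 5

5


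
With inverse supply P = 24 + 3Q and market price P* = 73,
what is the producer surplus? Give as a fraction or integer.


Minimum supply price (at Q=0): P_min = 24
Quantity supplied at P* = 73:
Q* = (73 - 24)/3 = 49/3
PS = (1/2) * Q* * (P* - P_min)
PS = (1/2) * 49/3 * (73 - 24)
PS = (1/2) * 49/3 * 49 = 2401/6

2401/6


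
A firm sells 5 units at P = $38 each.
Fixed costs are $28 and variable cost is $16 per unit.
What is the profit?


Total Revenue = P * Q = 38 * 5 = $190
Total Cost = FC + VC*Q = 28 + 16*5 = $108
Profit = TR - TC = 190 - 108 = $82

$82


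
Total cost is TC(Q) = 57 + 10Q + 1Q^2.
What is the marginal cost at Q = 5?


MC = dTC/dQ = 10 + 2*1*Q
At Q = 5:
MC = 10 + 2*5
MC = 10 + 10 = 20

20


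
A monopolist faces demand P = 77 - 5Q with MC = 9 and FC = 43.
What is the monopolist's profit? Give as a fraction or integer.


MR = MC: 77 - 10Q = 9
Q* = 34/5
P* = 77 - 5*34/5 = 43
Profit = (P* - MC)*Q* - FC
= (43 - 9)*34/5 - 43
= 34*34/5 - 43
= 1156/5 - 43 = 941/5

941/5


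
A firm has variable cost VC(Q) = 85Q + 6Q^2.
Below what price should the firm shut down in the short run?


AVC(Q) = VC(Q)/Q = 85 + 6Q
AVC is increasing in Q, so minimum AVC is at Q -> 0+.
Min AVC = 85
The firm should shut down if P < 85.

85


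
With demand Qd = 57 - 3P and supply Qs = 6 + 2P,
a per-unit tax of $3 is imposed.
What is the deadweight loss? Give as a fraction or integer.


Pre-tax equilibrium quantity: Q* = 132/5
Post-tax equilibrium quantity: Q_tax = 114/5
Reduction in quantity: Q* - Q_tax = 18/5
DWL = (1/2) * tax * (Q* - Q_tax)
DWL = (1/2) * 3 * 18/5 = 27/5

27/5


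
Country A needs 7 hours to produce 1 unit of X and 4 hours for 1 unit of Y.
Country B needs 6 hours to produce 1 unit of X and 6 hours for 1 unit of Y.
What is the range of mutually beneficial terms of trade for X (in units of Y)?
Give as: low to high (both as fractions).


Opportunity cost of X for Country A = hours_X / hours_Y = 7/4 = 7/4 units of Y
Opportunity cost of X for Country B = hours_X / hours_Y = 6/6 = 1 units of Y
Terms of trade must be between the two opportunity costs.
Range: 1 to 7/4

1 to 7/4


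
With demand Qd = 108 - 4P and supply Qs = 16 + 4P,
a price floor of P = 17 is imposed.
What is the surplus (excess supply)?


At P = 17:
Qd = 108 - 4*17 = 40
Qs = 16 + 4*17 = 84
Surplus = Qs - Qd = 84 - 40 = 44

44


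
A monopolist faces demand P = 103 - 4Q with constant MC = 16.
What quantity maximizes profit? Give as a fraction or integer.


TR = P*Q = (103 - 4Q)Q = 103Q - 4Q^2
MR = dTR/dQ = 103 - 8Q
Set MR = MC:
103 - 8Q = 16
87 = 8Q
Q* = 87/8 = 87/8

87/8


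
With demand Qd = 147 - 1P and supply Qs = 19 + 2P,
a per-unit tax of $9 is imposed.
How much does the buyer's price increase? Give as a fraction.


With a per-unit tax, the buyer's price increase depends on relative slopes.
Supply slope: d = 2, Demand slope: b = 1
Buyer's price increase = d * tax / (b + d)
= 2 * 9 / (1 + 2)
= 18 / 3 = 6

6


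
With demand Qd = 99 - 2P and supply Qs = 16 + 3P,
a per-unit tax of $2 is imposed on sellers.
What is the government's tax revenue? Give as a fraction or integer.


With tax on sellers, new supply: Qs' = 16 + 3(P - 2)
= 10 + 3P
New equilibrium quantity:
Q_new = 317/5
Tax revenue = tax * Q_new = 2 * 317/5 = 634/5

634/5


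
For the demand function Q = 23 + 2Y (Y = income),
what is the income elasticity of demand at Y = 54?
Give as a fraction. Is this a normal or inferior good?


dQ/dY = 2
At Y = 54: Q = 23 + 2*54 = 131
Ey = (dQ/dY)(Y/Q) = 2 * 54 / 131 = 108/131
Since Ey > 0, this is a normal good.

108/131 (normal good)


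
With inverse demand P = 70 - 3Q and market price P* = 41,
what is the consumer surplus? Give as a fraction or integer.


Maximum willingness to pay (at Q=0): P_max = 70
Quantity demanded at P* = 41:
Q* = (70 - 41)/3 = 29/3
CS = (1/2) * Q* * (P_max - P*)
CS = (1/2) * 29/3 * (70 - 41)
CS = (1/2) * 29/3 * 29 = 841/6

841/6


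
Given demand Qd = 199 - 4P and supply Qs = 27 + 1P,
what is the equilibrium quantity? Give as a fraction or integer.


First find equilibrium price:
199 - 4P = 27 + 1P
P* = 172/5 = 172/5
Then substitute into demand:
Q* = 199 - 4 * 172/5 = 307/5

307/5


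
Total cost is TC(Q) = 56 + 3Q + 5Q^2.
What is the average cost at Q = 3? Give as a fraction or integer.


TC(3) = 56 + 3*3 + 5*3^2
TC(3) = 56 + 9 + 45 = 110
AC = TC/Q = 110/3 = 110/3

110/3


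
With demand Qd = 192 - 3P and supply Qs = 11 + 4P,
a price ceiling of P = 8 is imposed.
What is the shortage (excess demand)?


At P = 8:
Qd = 192 - 3*8 = 168
Qs = 11 + 4*8 = 43
Shortage = Qd - Qs = 168 - 43 = 125

125


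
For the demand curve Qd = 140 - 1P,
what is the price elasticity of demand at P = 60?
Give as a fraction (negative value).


dQ/dP = -1
At P = 60: Q = 140 - 1*60 = 80
E = (dQ/dP)(P/Q) = (-1)(60/80) = -3/4

-3/4


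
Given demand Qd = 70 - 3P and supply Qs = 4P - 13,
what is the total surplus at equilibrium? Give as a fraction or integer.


Find equilibrium: 70 - 3P = 4P - 13
70 + 13 = 7P
P* = 83/7 = 83/7
Q* = 4*83/7 - 13 = 241/7
Inverse demand: P = 70/3 - Q/3, so P_max = 70/3
Inverse supply: P = 13/4 + Q/4, so P_min = 13/4
CS = (1/2) * 241/7 * (70/3 - 83/7) = 58081/294
PS = (1/2) * 241/7 * (83/7 - 13/4) = 58081/392
TS = CS + PS = 58081/294 + 58081/392 = 58081/168

58081/168


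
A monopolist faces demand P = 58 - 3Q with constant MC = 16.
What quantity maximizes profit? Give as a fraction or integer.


TR = P*Q = (58 - 3Q)Q = 58Q - 3Q^2
MR = dTR/dQ = 58 - 6Q
Set MR = MC:
58 - 6Q = 16
42 = 6Q
Q* = 42/6 = 7

7


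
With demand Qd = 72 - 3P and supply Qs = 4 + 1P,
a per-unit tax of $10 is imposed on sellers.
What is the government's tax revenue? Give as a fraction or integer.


With tax on sellers, new supply: Qs' = 4 + 1(P - 10)
= 1P - 6
New equilibrium quantity:
Q_new = 27/2
Tax revenue = tax * Q_new = 10 * 27/2 = 135

135


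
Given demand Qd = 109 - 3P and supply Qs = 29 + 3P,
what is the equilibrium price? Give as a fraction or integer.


At equilibrium, Qd = Qs.
109 - 3P = 29 + 3P
109 - 29 = 3P + 3P
80 = 6P
P* = 80/6 = 40/3

40/3


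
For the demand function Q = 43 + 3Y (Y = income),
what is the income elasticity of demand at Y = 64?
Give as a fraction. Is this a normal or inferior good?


dQ/dY = 3
At Y = 64: Q = 43 + 3*64 = 235
Ey = (dQ/dY)(Y/Q) = 3 * 64 / 235 = 192/235
Since Ey > 0, this is a normal good.

192/235 (normal good)
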